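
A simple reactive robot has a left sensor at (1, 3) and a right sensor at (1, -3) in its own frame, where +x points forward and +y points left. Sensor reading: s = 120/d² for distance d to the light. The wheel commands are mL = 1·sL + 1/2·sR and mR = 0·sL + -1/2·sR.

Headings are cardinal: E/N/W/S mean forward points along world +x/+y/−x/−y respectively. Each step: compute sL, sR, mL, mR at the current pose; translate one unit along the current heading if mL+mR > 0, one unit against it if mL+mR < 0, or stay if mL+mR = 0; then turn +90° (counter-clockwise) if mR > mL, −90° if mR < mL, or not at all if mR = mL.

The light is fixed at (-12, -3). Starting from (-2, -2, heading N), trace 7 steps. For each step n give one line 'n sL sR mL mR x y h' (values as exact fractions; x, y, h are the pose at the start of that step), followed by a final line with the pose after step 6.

n=0: pose=(-2,-2,N); sL=120/53, sR=120/173; mL=23940/9169, mR=-60/173; mL+mR=120/53 → advance +1; mR−mL=-27120/9169 → turn -1·90°
n=1: pose=(-2,-1,E); sL=60/73, sR=60/61; mL=5850/4453, mR=-30/61; mL+mR=60/73 → advance +1; mR−mL=-8040/4453 → turn -1·90°
n=2: pose=(-1,-1,S); sL=120/197, sR=24/13; mL=3924/2561, mR=-12/13; mL+mR=120/197 → advance +1; mR−mL=-6288/2561 → turn -1·90°
n=3: pose=(-1,-2,W); sL=15/13, sR=30/29; mL=630/377, mR=-15/29; mL+mR=15/13 → advance +1; mR−mL=-825/377 → turn -1·90°
n=4: pose=(-2,-2,N); sL=120/53, sR=120/173; mL=23940/9169, mR=-60/173; mL+mR=120/53 → advance +1; mR−mL=-27120/9169 → turn -1·90°
n=5: pose=(-2,-1,E); sL=60/73, sR=60/61; mL=5850/4453, mR=-30/61; mL+mR=60/73 → advance +1; mR−mL=-8040/4453 → turn -1·90°
n=6: pose=(-1,-1,S); sL=120/197, sR=24/13; mL=3924/2561, mR=-12/13; mL+mR=120/197 → advance +1; mR−mL=-6288/2561 → turn -1·90°

0 120/53 120/173 23940/9169 -60/173 -2 -2 N
1 60/73 60/61 5850/4453 -30/61 -2 -1 E
2 120/197 24/13 3924/2561 -12/13 -1 -1 S
3 15/13 30/29 630/377 -15/29 -1 -2 W
4 120/53 120/173 23940/9169 -60/173 -2 -2 N
5 60/73 60/61 5850/4453 -30/61 -2 -1 E
6 120/197 24/13 3924/2561 -12/13 -1 -1 S
final -1 -2 W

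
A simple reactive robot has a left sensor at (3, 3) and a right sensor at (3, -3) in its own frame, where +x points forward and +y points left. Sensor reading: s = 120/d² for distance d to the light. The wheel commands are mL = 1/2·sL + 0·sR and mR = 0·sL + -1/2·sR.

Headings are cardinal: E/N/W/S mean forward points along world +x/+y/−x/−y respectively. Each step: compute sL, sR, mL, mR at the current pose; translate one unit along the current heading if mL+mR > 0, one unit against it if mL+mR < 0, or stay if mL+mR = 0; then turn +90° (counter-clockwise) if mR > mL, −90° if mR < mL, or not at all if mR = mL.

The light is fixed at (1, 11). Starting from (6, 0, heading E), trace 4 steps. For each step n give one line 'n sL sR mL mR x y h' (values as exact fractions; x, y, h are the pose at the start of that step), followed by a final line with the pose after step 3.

0 15/16 6/13 15/32 -3/13 6 0 E
1 120/277 24/41 60/277 -12/41 7 0 S
2 60/89 60/29 30/89 -30/29 7 1 W
3 24/13 120/149 12/13 -60/149 8 1 N
final 8 2 E

n=0: pose=(6,0,E); sL=15/16, sR=6/13; mL=15/32, mR=-3/13; mL+mR=99/416 → advance +1; mR−mL=-291/416 → turn -1·90°
n=1: pose=(7,0,S); sL=120/277, sR=24/41; mL=60/277, mR=-12/41; mL+mR=-864/11357 → advance -1; mR−mL=-5784/11357 → turn -1·90°
n=2: pose=(7,1,W); sL=60/89, sR=60/29; mL=30/89, mR=-30/29; mL+mR=-1800/2581 → advance -1; mR−mL=-3540/2581 → turn -1·90°
n=3: pose=(8,1,N); sL=24/13, sR=120/149; mL=12/13, mR=-60/149; mL+mR=1008/1937 → advance +1; mR−mL=-2568/1937 → turn -1·90°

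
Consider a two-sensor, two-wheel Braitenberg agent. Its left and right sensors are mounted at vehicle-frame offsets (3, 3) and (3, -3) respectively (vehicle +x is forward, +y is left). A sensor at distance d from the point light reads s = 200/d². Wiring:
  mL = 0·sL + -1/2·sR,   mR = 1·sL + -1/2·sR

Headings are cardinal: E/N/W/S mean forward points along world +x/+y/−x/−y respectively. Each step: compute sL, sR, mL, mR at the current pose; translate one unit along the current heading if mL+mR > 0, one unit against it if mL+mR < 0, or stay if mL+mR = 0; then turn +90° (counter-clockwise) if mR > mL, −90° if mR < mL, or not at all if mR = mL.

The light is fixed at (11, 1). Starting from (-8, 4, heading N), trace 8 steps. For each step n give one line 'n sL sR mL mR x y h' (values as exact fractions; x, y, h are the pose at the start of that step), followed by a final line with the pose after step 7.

0 5/13 50/73 -25/73 40/949 -8 4 N
1 40/97 200/509 -100/509 10660/49373 -8 3 W
2 20/29 20/53 -10/53 770/1537 -9 3 S
3 40/61 200/293 -100/293 5620/17873 -9 2 E
4 25/74 10/17 -5/17 55/1258 -10 2 N
5 40/117 40/117 -20/117 20/117 -10 1 W
6 200/333 40/117 -20/117 620/1443 -10 1 S
7 25/41 10/17 -5/17 220/697 -10 0 E
final -9 0 N

n=0: pose=(-8,4,N); sL=5/13, sR=50/73; mL=-25/73, mR=40/949; mL+mR=-285/949 → advance -1; mR−mL=5/13 → turn +1·90°
n=1: pose=(-8,3,W); sL=40/97, sR=200/509; mL=-100/509, mR=10660/49373; mL+mR=960/49373 → advance +1; mR−mL=40/97 → turn +1·90°
n=2: pose=(-9,3,S); sL=20/29, sR=20/53; mL=-10/53, mR=770/1537; mL+mR=480/1537 → advance +1; mR−mL=20/29 → turn +1·90°
n=3: pose=(-9,2,E); sL=40/61, sR=200/293; mL=-100/293, mR=5620/17873; mL+mR=-480/17873 → advance -1; mR−mL=40/61 → turn +1·90°
n=4: pose=(-10,2,N); sL=25/74, sR=10/17; mL=-5/17, mR=55/1258; mL+mR=-315/1258 → advance -1; mR−mL=25/74 → turn +1·90°
n=5: pose=(-10,1,W); sL=40/117, sR=40/117; mL=-20/117, mR=20/117; mL+mR=0 → advance +0; mR−mL=40/117 → turn +1·90°
n=6: pose=(-10,1,S); sL=200/333, sR=40/117; mL=-20/117, mR=620/1443; mL+mR=1120/4329 → advance +1; mR−mL=200/333 → turn +1·90°
n=7: pose=(-10,0,E); sL=25/41, sR=10/17; mL=-5/17, mR=220/697; mL+mR=15/697 → advance +1; mR−mL=25/41 → turn +1·90°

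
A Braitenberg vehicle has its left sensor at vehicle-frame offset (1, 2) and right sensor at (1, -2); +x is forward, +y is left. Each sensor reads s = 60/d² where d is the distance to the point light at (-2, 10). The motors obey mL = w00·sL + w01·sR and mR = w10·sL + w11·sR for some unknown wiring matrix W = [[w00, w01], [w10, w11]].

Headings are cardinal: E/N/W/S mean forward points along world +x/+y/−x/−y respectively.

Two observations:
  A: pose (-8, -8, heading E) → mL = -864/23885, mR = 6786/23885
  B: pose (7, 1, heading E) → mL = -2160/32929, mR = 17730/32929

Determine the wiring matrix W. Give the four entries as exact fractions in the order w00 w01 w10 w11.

-1/2 1/2 1 1/2

obs A: pose=(-8,-8,E) → sL=60/281, sR=12/85, mL=-864/23885, mR=6786/23885
obs B: pose=(7,1,E) → sL=60/149, sR=60/221, mL=-2160/32929, mR=17730/32929
sensor matrix S = [[60/281, 12/85], [60/149, 60/221]]; det S = 10368/9253049
solve [mL_A; mL_B] = S·[w00; w01] and [mR_A; mR_B] = S·[w10; w11]:
  w00 = -1/2, w01 = 1/2, w10 = 1, w11 = 1/2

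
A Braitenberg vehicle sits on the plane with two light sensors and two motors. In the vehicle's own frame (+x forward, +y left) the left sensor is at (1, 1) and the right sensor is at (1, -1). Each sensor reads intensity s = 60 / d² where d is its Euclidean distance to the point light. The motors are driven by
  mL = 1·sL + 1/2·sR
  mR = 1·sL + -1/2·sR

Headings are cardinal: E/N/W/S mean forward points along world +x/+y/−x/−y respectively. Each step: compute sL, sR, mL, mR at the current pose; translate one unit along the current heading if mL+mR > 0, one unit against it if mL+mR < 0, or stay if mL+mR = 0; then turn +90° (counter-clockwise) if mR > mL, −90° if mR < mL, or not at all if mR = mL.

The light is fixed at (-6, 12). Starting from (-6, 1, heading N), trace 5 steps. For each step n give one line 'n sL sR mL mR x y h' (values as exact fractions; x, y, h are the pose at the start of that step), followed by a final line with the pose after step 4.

n=0: pose=(-6,1,N); sL=60/101, sR=60/101; mL=90/101, mR=30/101; mL+mR=120/101 → advance +1; mR−mL=-60/101 → turn -1·90°
n=1: pose=(-6,2,E); sL=30/41, sR=30/61; mL=2445/2501, mR=1215/2501; mL+mR=60/41 → advance +1; mR−mL=-30/61 → turn -1·90°
n=2: pose=(-5,2,S); sL=12/25, sR=60/121; mL=2202/3025, mR=702/3025; mL+mR=24/25 → advance +1; mR−mL=-60/121 → turn -1·90°
n=3: pose=(-5,1,W); sL=5/12, sR=3/5; mL=43/60, mR=7/60; mL+mR=5/6 → advance +1; mR−mL=-3/5 → turn -1·90°
n=4: pose=(-6,1,N); sL=60/101, sR=60/101; mL=90/101, mR=30/101; mL+mR=120/101 → advance +1; mR−mL=-60/101 → turn -1·90°

0 60/101 60/101 90/101 30/101 -6 1 N
1 30/41 30/61 2445/2501 1215/2501 -6 2 E
2 12/25 60/121 2202/3025 702/3025 -5 2 S
3 5/12 3/5 43/60 7/60 -5 1 W
4 60/101 60/101 90/101 30/101 -6 1 N
final -6 2 E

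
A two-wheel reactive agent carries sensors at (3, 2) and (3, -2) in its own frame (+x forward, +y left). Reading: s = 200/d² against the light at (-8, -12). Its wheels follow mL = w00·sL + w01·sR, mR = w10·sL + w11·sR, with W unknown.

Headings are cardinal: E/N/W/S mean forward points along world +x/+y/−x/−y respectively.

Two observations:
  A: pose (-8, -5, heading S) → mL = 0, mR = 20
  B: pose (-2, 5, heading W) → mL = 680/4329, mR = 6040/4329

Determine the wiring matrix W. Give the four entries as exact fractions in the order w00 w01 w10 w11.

1/2 -1/2 1 1

obs A: pose=(-8,-5,S) → sL=10, sR=10, mL=0, mR=20
obs B: pose=(-2,5,W) → sL=100/117, sR=20/37, mL=680/4329, mR=6040/4329
sensor matrix S = [[10, 10], [100/117, 20/37]]; det S = -13600/4329
solve [mL_A; mL_B] = S·[w00; w01] and [mR_A; mR_B] = S·[w10; w11]:
  w00 = 1/2, w01 = -1/2, w10 = 1, w11 = 1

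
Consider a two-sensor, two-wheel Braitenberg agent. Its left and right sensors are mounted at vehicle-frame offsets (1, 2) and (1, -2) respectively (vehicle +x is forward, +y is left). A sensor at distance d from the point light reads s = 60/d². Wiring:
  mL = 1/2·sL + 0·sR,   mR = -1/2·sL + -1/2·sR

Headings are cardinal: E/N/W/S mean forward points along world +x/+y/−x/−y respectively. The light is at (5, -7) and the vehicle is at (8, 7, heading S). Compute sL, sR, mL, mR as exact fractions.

30/97 6/17 15/97 -546/1649

left sensor world pos  = (10, 6); dL² = 194
right sensor world pos = (6, 6); dR² = 170
sL = 60/194 = 30/97
sR = 60/170 = 6/17
mL = 1/2·sL + 0·sR = 15/97
mR = -1/2·sL + -1/2·sR = -546/1649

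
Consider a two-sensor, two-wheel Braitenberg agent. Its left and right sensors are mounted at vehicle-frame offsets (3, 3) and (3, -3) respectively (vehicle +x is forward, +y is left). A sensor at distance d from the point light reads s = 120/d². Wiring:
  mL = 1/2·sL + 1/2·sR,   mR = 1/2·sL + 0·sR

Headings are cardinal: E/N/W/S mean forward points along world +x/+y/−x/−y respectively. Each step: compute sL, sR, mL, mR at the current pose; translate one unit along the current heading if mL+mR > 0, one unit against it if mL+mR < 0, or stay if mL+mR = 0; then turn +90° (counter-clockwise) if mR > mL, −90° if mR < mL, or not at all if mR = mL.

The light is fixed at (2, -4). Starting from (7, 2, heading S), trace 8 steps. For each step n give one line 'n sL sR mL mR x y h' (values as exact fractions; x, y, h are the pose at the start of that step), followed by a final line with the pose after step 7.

n=0: pose=(7,2,S); sL=120/73, sR=120/13; mL=5160/949, mR=60/73; mL+mR=5940/949 → advance +1; mR−mL=-60/13 → turn -1·90°
n=1: pose=(7,1,W); sL=15, sR=30/17; mL=285/34, mR=15/2; mL+mR=270/17 → advance +1; mR−mL=-15/17 → turn -1·90°
n=2: pose=(6,1,N); sL=24/13, sR=120/113; mL=2136/1469, mR=12/13; mL+mR=3492/1469 → advance +1; mR−mL=-60/113 → turn -1·90°
n=3: pose=(6,2,E); sL=12/13, sR=60/29; mL=564/377, mR=6/13; mL+mR=738/377 → advance +1; mR−mL=-30/29 → turn -1·90°
n=4: pose=(7,2,S); sL=120/73, sR=120/13; mL=5160/949, mR=60/73; mL+mR=5940/949 → advance +1; mR−mL=-60/13 → turn -1·90°
n=5: pose=(7,1,W); sL=15, sR=30/17; mL=285/34, mR=15/2; mL+mR=270/17 → advance +1; mR−mL=-15/17 → turn -1·90°
n=6: pose=(6,1,N); sL=24/13, sR=120/113; mL=2136/1469, mR=12/13; mL+mR=3492/1469 → advance +1; mR−mL=-60/113 → turn -1·90°
n=7: pose=(6,2,E); sL=12/13, sR=60/29; mL=564/377, mR=6/13; mL+mR=738/377 → advance +1; mR−mL=-30/29 → turn -1·90°

0 120/73 120/13 5160/949 60/73 7 2 S
1 15 30/17 285/34 15/2 7 1 W
2 24/13 120/113 2136/1469 12/13 6 1 N
3 12/13 60/29 564/377 6/13 6 2 E
4 120/73 120/13 5160/949 60/73 7 2 S
5 15 30/17 285/34 15/2 7 1 W
6 24/13 120/113 2136/1469 12/13 6 1 N
7 12/13 60/29 564/377 6/13 6 2 E
final 7 2 S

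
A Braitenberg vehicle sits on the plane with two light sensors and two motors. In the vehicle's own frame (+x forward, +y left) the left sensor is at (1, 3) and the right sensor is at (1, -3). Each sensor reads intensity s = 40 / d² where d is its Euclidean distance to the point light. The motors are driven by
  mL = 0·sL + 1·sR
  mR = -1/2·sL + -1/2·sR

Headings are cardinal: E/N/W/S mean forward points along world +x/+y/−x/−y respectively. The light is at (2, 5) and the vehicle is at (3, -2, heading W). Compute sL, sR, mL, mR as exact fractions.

left sensor world pos  = (2, -5); dL² = 100
right sensor world pos = (2, 1); dR² = 16
sL = 40/100 = 2/5
sR = 40/16 = 5/2
mL = 0·sL + 1·sR = 5/2
mR = -1/2·sL + -1/2·sR = -29/20

2/5 5/2 5/2 -29/20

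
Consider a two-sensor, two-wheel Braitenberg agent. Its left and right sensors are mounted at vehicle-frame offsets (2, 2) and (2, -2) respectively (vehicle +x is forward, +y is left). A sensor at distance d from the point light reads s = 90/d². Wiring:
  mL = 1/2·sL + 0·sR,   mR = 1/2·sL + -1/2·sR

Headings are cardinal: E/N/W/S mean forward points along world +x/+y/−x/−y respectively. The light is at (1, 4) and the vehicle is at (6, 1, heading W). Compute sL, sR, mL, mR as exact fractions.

45/17 9 45/34 -54/17

left sensor world pos  = (4, -1); dL² = 34
right sensor world pos = (4, 3); dR² = 10
sL = 90/34 = 45/17
sR = 90/10 = 9
mL = 1/2·sL + 0·sR = 45/34
mR = 1/2·sL + -1/2·sR = -54/17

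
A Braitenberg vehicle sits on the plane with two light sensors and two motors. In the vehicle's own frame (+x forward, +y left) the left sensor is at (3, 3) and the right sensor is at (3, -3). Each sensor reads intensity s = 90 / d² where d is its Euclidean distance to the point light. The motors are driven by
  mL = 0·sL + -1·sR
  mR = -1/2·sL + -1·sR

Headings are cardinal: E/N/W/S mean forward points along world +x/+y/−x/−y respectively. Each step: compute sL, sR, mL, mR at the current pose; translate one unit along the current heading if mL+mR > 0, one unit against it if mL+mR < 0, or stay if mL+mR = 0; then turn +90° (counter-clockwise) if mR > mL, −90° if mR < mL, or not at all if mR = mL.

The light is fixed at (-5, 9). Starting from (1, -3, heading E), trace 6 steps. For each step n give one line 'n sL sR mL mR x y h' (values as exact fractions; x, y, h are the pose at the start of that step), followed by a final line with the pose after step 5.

n=0: pose=(1,-3,E); sL=5/9, sR=5/17; mL=-5/17, mR=-175/306; mL+mR=-265/306 → advance -1; mR−mL=-5/18 → turn -1·90°
n=1: pose=(0,-3,S); sL=90/289, sR=90/229; mL=-90/229, mR=-36315/66181; mL+mR=-62325/66181 → advance -1; mR−mL=-45/289 → turn -1·90°
n=2: pose=(0,-2,W); sL=9/20, sR=45/34; mL=-45/34, mR=-1053/680; mL+mR=-1953/680 → advance -1; mR−mL=-9/40 → turn -1·90°
n=3: pose=(1,-2,N); sL=90/73, sR=18/29; mL=-18/29, mR=-2619/2117; mL+mR=-3933/2117 → advance -1; mR−mL=-45/73 → turn -1·90°
n=4: pose=(1,-3,E); sL=5/9, sR=5/17; mL=-5/17, mR=-175/306; mL+mR=-265/306 → advance -1; mR−mL=-5/18 → turn -1·90°
n=5: pose=(0,-3,S); sL=90/289, sR=90/229; mL=-90/229, mR=-36315/66181; mL+mR=-62325/66181 → advance -1; mR−mL=-45/289 → turn -1·90°

0 5/9 5/17 -5/17 -175/306 1 -3 E
1 90/289 90/229 -90/229 -36315/66181 0 -3 S
2 9/20 45/34 -45/34 -1053/680 0 -2 W
3 90/73 18/29 -18/29 -2619/2117 1 -2 N
4 5/9 5/17 -5/17 -175/306 1 -3 E
5 90/289 90/229 -90/229 -36315/66181 0 -3 S
final 0 -2 W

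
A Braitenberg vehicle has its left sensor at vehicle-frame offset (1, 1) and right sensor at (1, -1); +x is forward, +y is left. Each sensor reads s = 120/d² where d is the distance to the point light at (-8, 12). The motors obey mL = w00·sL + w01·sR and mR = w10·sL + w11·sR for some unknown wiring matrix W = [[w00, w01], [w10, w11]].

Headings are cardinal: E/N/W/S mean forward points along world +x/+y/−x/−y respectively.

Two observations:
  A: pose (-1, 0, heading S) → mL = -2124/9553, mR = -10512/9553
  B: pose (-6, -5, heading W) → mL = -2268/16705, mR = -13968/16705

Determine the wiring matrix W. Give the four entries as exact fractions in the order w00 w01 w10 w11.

obs A: pose=(-1,0,S) → sL=120/233, sR=24/41, mL=-2124/9553, mR=-10512/9553
obs B: pose=(-6,-5,W) → sL=24/65, sR=120/257, mL=-2268/16705, mR=-13968/16705
sensor matrix S = [[120/233, 24/41], [24/65, 120/257]]; det S = 3884544/159582865
solve [mL_A; mL_B] = S·[w00; w01] and [mR_A; mR_B] = S·[w10; w11]:
  w00 = -1, w01 = 1/2, w10 = -1, w11 = -1

-1 1/2 -1 -1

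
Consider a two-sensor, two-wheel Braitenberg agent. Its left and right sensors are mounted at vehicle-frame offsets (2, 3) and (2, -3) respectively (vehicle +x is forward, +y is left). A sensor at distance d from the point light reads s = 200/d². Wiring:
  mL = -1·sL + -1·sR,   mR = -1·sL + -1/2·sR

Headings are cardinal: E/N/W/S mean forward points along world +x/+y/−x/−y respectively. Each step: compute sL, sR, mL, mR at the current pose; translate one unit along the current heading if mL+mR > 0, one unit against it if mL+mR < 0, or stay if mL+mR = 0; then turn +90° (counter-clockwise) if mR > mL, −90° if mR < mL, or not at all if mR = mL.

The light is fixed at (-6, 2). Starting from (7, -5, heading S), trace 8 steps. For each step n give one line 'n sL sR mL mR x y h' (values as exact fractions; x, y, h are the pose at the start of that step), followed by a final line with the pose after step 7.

n=0: pose=(7,-5,S); sL=200/337, sR=200/181; mL=-103600/60997, mR=-69900/60997; mL+mR=-173500/60997 → advance -1; mR−mL=100/181 → turn +1·90°
n=1: pose=(7,-4,E); sL=100/117, sR=100/153; mL=-1000/663, mR=-2350/1989; mL+mR=-5350/1989 → advance -1; mR−mL=50/153 → turn +1·90°
n=2: pose=(6,-4,N); sL=200/97, sR=200/241; mL=-67600/23377, mR=-57900/23377; mL+mR=-125500/23377 → advance -1; mR−mL=100/241 → turn +1·90°
n=3: pose=(6,-5,W); sL=1, sR=50/29; mL=-79/29, mR=-54/29; mL+mR=-133/29 → advance -1; mR−mL=25/29 → turn +1·90°
n=4: pose=(7,-5,S); sL=200/337, sR=200/181; mL=-103600/60997, mR=-69900/60997; mL+mR=-173500/60997 → advance -1; mR−mL=100/181 → turn +1·90°
n=5: pose=(7,-4,E); sL=100/117, sR=100/153; mL=-1000/663, mR=-2350/1989; mL+mR=-5350/1989 → advance -1; mR−mL=50/153 → turn +1·90°
n=6: pose=(6,-4,N); sL=200/97, sR=200/241; mL=-67600/23377, mR=-57900/23377; mL+mR=-125500/23377 → advance -1; mR−mL=100/241 → turn +1·90°
n=7: pose=(6,-5,W); sL=1, sR=50/29; mL=-79/29, mR=-54/29; mL+mR=-133/29 → advance -1; mR−mL=25/29 → turn +1·90°

0 200/337 200/181 -103600/60997 -69900/60997 7 -5 S
1 100/117 100/153 -1000/663 -2350/1989 7 -4 E
2 200/97 200/241 -67600/23377 -57900/23377 6 -4 N
3 1 50/29 -79/29 -54/29 6 -5 W
4 200/337 200/181 -103600/60997 -69900/60997 7 -5 S
5 100/117 100/153 -1000/663 -2350/1989 7 -4 E
6 200/97 200/241 -67600/23377 -57900/23377 6 -4 N
7 1 50/29 -79/29 -54/29 6 -5 W
final 7 -5 S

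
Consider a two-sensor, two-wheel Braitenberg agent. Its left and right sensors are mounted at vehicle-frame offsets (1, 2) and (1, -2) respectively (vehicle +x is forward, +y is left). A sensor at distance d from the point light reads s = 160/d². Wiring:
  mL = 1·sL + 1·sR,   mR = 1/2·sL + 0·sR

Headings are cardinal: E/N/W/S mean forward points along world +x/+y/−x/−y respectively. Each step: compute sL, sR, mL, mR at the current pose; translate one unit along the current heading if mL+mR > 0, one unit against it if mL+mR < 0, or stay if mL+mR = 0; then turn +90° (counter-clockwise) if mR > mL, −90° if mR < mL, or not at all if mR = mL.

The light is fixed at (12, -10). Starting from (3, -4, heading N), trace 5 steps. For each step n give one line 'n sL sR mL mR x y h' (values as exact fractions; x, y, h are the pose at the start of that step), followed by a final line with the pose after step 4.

n=0: pose=(3,-4,N); sL=16/17, sR=80/49; mL=2144/833, mR=8/17; mL+mR=2536/833 → advance +1; mR−mL=-1752/833 → turn -1·90°
n=1: pose=(3,-3,E); sL=32/29, sR=160/89; mL=7488/2581, mR=16/29; mL+mR=8912/2581 → advance +1; mR−mL=-6064/2581 → turn -1·90°
n=2: pose=(4,-3,S); sL=20/9, sR=20/17; mL=520/153, mR=10/9; mL+mR=230/51 → advance +1; mR−mL=-350/153 → turn -1·90°
n=3: pose=(4,-4,W); sL=160/97, sR=32/29; mL=7744/2813, mR=80/97; mL+mR=10064/2813 → advance +1; mR−mL=-5424/2813 → turn -1·90°
n=4: pose=(3,-4,N); sL=16/17, sR=80/49; mL=2144/833, mR=8/17; mL+mR=2536/833 → advance +1; mR−mL=-1752/833 → turn -1·90°

0 16/17 80/49 2144/833 8/17 3 -4 N
1 32/29 160/89 7488/2581 16/29 3 -3 E
2 20/9 20/17 520/153 10/9 4 -3 S
3 160/97 32/29 7744/2813 80/97 4 -4 W
4 16/17 80/49 2144/833 8/17 3 -4 N
final 3 -3 E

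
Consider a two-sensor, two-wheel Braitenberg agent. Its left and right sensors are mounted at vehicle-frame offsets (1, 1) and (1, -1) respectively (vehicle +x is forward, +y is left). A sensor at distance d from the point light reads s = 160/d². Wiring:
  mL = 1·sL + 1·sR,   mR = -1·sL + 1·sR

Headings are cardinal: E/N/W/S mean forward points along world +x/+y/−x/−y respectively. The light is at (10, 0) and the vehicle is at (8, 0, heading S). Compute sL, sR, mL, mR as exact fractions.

left sensor world pos  = (9, -1); dL² = 2
right sensor world pos = (7, -1); dR² = 10
sL = 160/2 = 80
sR = 160/10 = 16
mL = 1·sL + 1·sR = 96
mR = -1·sL + 1·sR = -64

80 16 96 -64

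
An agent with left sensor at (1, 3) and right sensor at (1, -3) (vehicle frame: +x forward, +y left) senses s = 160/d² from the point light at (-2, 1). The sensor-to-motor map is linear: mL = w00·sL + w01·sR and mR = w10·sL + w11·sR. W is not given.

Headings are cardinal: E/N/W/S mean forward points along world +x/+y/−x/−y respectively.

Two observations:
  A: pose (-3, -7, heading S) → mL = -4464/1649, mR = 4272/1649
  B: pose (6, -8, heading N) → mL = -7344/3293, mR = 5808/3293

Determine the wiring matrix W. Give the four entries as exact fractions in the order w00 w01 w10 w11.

obs A: pose=(-3,-7,S) → sL=32/17, sR=160/97, mL=-4464/1649, mR=4272/1649
obs B: pose=(6,-8,N) → sL=160/89, sR=32/37, mL=-7344/3293, mR=5808/3293
sensor matrix S = [[32/17, 160/97], [160/89, 32/37]]; det S = -7262208/5430157
solve [mL_A; mL_B] = S·[w00; w01] and [mR_A; mR_B] = S·[w10; w11]:
  w00 = -1, w01 = -1/2, w10 = 1/2, w11 = 1

-1 -1/2 1/2 1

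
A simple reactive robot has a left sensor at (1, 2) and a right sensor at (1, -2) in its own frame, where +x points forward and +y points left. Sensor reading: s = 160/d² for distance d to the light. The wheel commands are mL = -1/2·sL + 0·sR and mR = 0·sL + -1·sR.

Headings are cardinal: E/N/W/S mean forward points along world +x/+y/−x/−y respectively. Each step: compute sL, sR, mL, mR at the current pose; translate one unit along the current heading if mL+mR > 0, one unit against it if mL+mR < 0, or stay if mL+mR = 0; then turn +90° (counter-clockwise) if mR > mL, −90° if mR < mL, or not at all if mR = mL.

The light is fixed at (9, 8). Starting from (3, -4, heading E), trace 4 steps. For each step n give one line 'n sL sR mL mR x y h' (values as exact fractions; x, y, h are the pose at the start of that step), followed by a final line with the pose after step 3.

0 32/25 160/221 -16/25 -160/221 3 -4 E
1 80/97 16/25 -40/97 -16/25 2 -4 S
2 160/233 32/29 -80/233 -32/29 2 -3 W
3 40/41 40/29 -20/41 -40/29 3 -3 N
final 3 -4 E

n=0: pose=(3,-4,E); sL=32/25, sR=160/221; mL=-16/25, mR=-160/221; mL+mR=-7536/5525 → advance -1; mR−mL=-464/5525 → turn -1·90°
n=1: pose=(2,-4,S); sL=80/97, sR=16/25; mL=-40/97, mR=-16/25; mL+mR=-2552/2425 → advance -1; mR−mL=-552/2425 → turn -1·90°
n=2: pose=(2,-3,W); sL=160/233, sR=32/29; mL=-80/233, mR=-32/29; mL+mR=-9776/6757 → advance -1; mR−mL=-5136/6757 → turn -1·90°
n=3: pose=(3,-3,N); sL=40/41, sR=40/29; mL=-20/41, mR=-40/29; mL+mR=-2220/1189 → advance -1; mR−mL=-1060/1189 → turn -1·90°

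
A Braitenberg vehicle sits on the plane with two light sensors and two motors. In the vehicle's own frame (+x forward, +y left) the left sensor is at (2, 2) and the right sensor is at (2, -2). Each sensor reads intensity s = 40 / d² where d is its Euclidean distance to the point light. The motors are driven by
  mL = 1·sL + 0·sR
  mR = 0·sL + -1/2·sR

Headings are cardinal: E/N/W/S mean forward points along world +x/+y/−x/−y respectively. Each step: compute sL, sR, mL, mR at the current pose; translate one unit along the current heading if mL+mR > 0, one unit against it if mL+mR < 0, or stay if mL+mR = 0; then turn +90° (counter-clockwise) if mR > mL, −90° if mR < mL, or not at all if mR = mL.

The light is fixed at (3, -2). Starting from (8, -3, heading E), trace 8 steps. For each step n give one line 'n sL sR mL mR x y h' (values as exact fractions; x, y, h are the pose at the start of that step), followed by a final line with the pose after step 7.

n=0: pose=(8,-3,E); sL=4/5, sR=20/29; mL=4/5, mR=-10/29; mL+mR=66/145 → advance +1; mR−mL=-166/145 → turn -1·90°
n=1: pose=(9,-3,S); sL=40/73, sR=8/5; mL=40/73, mR=-4/5; mL+mR=-92/365 → advance -1; mR−mL=-492/365 → turn -1·90°
n=2: pose=(9,-2,W); sL=2, sR=2; mL=2, mR=-1; mL+mR=1 → advance +1; mR−mL=-3 → turn -1·90°
n=3: pose=(8,-2,N); sL=40/13, sR=40/53; mL=40/13, mR=-20/53; mL+mR=1860/689 → advance +1; mR−mL=-2380/689 → turn -1·90°
n=4: pose=(8,-1,E); sL=20/29, sR=4/5; mL=20/29, mR=-2/5; mL+mR=42/145 → advance +1; mR−mL=-158/145 → turn -1·90°
n=5: pose=(9,-1,S); sL=8/13, sR=40/17; mL=8/13, mR=-20/17; mL+mR=-124/221 → advance -1; mR−mL=-396/221 → turn -1·90°
n=6: pose=(9,0,W); sL=5/2, sR=5/4; mL=5/2, mR=-5/8; mL+mR=15/8 → advance +1; mR−mL=-25/8 → turn -1·90°
n=7: pose=(8,0,N); sL=8/5, sR=8/13; mL=8/5, mR=-4/13; mL+mR=84/65 → advance +1; mR−mL=-124/65 → turn -1·90°

0 4/5 20/29 4/5 -10/29 8 -3 E
1 40/73 8/5 40/73 -4/5 9 -3 S
2 2 2 2 -1 9 -2 W
3 40/13 40/53 40/13 -20/53 8 -2 N
4 20/29 4/5 20/29 -2/5 8 -1 E
5 8/13 40/17 8/13 -20/17 9 -1 S
6 5/2 5/4 5/2 -5/8 9 0 W
7 8/5 8/13 8/5 -4/13 8 0 N
final 8 1 E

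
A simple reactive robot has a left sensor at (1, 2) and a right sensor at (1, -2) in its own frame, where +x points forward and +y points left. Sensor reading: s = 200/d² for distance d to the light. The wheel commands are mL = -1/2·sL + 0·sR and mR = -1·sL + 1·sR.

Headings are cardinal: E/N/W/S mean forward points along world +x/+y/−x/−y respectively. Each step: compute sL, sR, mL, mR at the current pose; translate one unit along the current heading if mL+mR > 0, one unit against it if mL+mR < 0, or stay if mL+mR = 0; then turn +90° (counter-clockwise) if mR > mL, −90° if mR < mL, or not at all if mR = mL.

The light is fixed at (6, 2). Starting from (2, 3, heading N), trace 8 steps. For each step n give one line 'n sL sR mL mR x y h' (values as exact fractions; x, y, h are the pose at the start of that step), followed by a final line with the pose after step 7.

0 5 25 -5/2 20 2 3 N
1 8 200/41 -4 -128/41 2 4 W
2 100 100/13 -50 -1200/13 3 4 S
3 200/17 200/41 -100/17 -4800/697 3 5 W
4 25/4 25/2 -25/8 25/4 4 5 N
5 200/13 40/9 -100/13 -1280/117 4 6 W
6 100/17 100/13 -50/17 400/221 5 6 N
7 40 200/29 -20 -960/29 5 5 W
final 6 5 N

n=0: pose=(2,3,N); sL=5, sR=25; mL=-5/2, mR=20; mL+mR=35/2 → advance +1; mR−mL=45/2 → turn +1·90°
n=1: pose=(2,4,W); sL=8, sR=200/41; mL=-4, mR=-128/41; mL+mR=-292/41 → advance -1; mR−mL=36/41 → turn +1·90°
n=2: pose=(3,4,S); sL=100, sR=100/13; mL=-50, mR=-1200/13; mL+mR=-1850/13 → advance -1; mR−mL=-550/13 → turn -1·90°
n=3: pose=(3,5,W); sL=200/17, sR=200/41; mL=-100/17, mR=-4800/697; mL+mR=-8900/697 → advance -1; mR−mL=-700/697 → turn -1·90°
n=4: pose=(4,5,N); sL=25/4, sR=25/2; mL=-25/8, mR=25/4; mL+mR=25/8 → advance +1; mR−mL=75/8 → turn +1·90°
n=5: pose=(4,6,W); sL=200/13, sR=40/9; mL=-100/13, mR=-1280/117; mL+mR=-2180/117 → advance -1; mR−mL=-380/117 → turn -1·90°
n=6: pose=(5,6,N); sL=100/17, sR=100/13; mL=-50/17, mR=400/221; mL+mR=-250/221 → advance -1; mR−mL=1050/221 → turn +1·90°
n=7: pose=(5,5,W); sL=40, sR=200/29; mL=-20, mR=-960/29; mL+mR=-1540/29 → advance -1; mR−mL=-380/29 → turn -1·90°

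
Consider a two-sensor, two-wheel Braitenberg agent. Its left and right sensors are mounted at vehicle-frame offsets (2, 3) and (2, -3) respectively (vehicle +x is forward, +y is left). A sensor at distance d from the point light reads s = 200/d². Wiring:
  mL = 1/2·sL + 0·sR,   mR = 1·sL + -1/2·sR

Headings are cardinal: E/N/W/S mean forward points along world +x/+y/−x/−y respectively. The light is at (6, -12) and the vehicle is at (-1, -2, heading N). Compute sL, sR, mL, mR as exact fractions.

50/61 5/4 25/61 95/488

left sensor world pos  = (-4, 0); dL² = 244
right sensor world pos = (2, 0); dR² = 160
sL = 200/244 = 50/61
sR = 200/160 = 5/4
mL = 1/2·sL + 0·sR = 25/61
mR = 1·sL + -1/2·sR = 95/488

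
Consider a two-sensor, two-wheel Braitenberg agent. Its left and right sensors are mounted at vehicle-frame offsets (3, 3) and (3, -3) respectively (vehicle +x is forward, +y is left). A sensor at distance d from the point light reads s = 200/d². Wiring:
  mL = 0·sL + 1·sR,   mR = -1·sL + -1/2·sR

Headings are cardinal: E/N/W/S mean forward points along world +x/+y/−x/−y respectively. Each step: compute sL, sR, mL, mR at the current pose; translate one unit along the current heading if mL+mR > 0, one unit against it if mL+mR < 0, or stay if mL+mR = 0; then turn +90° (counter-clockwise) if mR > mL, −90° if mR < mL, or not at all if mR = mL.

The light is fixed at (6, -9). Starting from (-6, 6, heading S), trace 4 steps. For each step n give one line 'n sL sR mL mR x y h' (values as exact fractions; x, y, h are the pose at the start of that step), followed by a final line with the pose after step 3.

0 8/9 200/369 200/369 -428/369 -6 6 S
1 100/197 100/293 100/293 -39150/57721 -6 7 W
2 200/557 8/17 8/17 -5628/9469 -5 7 N
3 50/97 25/26 25/26 -5025/5044 -5 6 E
final -6 6 S

n=0: pose=(-6,6,S); sL=8/9, sR=200/369; mL=200/369, mR=-428/369; mL+mR=-76/123 → advance -1; mR−mL=-628/369 → turn -1·90°
n=1: pose=(-6,7,W); sL=100/197, sR=100/293; mL=100/293, mR=-39150/57721; mL+mR=-19450/57721 → advance -1; mR−mL=-58850/57721 → turn -1·90°
n=2: pose=(-5,7,N); sL=200/557, sR=8/17; mL=8/17, mR=-5628/9469; mL+mR=-1172/9469 → advance -1; mR−mL=-10084/9469 → turn -1·90°
n=3: pose=(-5,6,E); sL=50/97, sR=25/26; mL=25/26, mR=-5025/5044; mL+mR=-175/5044 → advance -1; mR−mL=-9875/5044 → turn -1·90°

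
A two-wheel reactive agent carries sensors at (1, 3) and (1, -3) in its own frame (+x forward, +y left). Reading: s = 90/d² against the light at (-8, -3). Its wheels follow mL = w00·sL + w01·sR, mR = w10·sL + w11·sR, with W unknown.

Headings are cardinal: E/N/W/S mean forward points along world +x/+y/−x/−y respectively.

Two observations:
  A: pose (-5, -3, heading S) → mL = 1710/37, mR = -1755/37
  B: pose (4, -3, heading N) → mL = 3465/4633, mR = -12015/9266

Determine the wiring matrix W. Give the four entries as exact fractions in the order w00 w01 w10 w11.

1/2 1/2 -1 -1/2

obs A: pose=(-5,-3,S) → sL=90/37, sR=90, mL=1710/37, mR=-1755/37
obs B: pose=(4,-3,N) → sL=45/41, sR=45/113, mL=3465/4633, mR=-12015/9266
sensor matrix S = [[90/37, 90], [45/41, 45/113]]; det S = -16767000/171421
solve [mL_A; mL_B] = S·[w00; w01] and [mR_A; mR_B] = S·[w10; w11]:
  w00 = 1/2, w01 = 1/2, w10 = -1, w11 = -1/2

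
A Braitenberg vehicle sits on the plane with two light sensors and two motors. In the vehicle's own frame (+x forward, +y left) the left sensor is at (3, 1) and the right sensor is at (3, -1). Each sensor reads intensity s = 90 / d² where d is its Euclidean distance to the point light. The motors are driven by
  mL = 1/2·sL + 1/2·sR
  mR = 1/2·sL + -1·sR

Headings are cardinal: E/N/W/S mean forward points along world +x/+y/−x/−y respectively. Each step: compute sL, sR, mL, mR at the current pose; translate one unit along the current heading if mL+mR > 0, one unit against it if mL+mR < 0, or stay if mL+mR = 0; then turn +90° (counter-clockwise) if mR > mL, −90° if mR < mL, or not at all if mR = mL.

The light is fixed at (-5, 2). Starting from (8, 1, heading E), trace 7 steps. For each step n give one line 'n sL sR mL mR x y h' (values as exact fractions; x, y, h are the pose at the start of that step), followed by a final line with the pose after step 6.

0 45/128 9/26 1161/3328 -567/3328 8 1 E
1 90/241 18/37 3834/8917 -2673/8917 9 1 S
2 9/13 45/61 567/793 -621/1586 9 0 W
3 18/29 90/197 3078/5713 -837/5713 8 0 N
4 45/128 9/26 1161/3328 -567/3328 8 1 E
5 90/241 18/37 3834/8917 -2673/8917 9 1 S
6 9/13 45/61 567/793 -621/1586 9 0 W
final 8 0 N

n=0: pose=(8,1,E); sL=45/128, sR=9/26; mL=1161/3328, mR=-567/3328; mL+mR=297/1664 → advance +1; mR−mL=-27/52 → turn -1·90°
n=1: pose=(9,1,S); sL=90/241, sR=18/37; mL=3834/8917, mR=-2673/8917; mL+mR=1161/8917 → advance +1; mR−mL=-27/37 → turn -1·90°
n=2: pose=(9,0,W); sL=9/13, sR=45/61; mL=567/793, mR=-621/1586; mL+mR=513/1586 → advance +1; mR−mL=-135/122 → turn -1·90°
n=3: pose=(8,0,N); sL=18/29, sR=90/197; mL=3078/5713, mR=-837/5713; mL+mR=2241/5713 → advance +1; mR−mL=-135/197 → turn -1·90°
n=4: pose=(8,1,E); sL=45/128, sR=9/26; mL=1161/3328, mR=-567/3328; mL+mR=297/1664 → advance +1; mR−mL=-27/52 → turn -1·90°
n=5: pose=(9,1,S); sL=90/241, sR=18/37; mL=3834/8917, mR=-2673/8917; mL+mR=1161/8917 → advance +1; mR−mL=-27/37 → turn -1·90°
n=6: pose=(9,0,W); sL=9/13, sR=45/61; mL=567/793, mR=-621/1586; mL+mR=513/1586 → advance +1; mR−mL=-135/122 → turn -1·90°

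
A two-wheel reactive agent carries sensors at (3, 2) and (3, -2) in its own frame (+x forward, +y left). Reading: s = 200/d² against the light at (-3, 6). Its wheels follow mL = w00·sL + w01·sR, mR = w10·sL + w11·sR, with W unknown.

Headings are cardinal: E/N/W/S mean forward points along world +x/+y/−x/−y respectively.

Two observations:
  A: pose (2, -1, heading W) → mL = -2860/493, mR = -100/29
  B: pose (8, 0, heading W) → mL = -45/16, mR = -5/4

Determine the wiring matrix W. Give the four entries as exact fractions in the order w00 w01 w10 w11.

-1 -1/2 0 -1/2

obs A: pose=(2,-1,W) → sL=40/17, sR=200/29, mL=-2860/493, mR=-100/29
obs B: pose=(8,0,W) → sL=25/16, sR=5/2, mL=-45/16, mR=-5/4
sensor matrix S = [[40/17, 200/29], [25/16, 5/2]]; det S = -4825/986
solve [mL_A; mL_B] = S·[w00; w01] and [mR_A; mR_B] = S·[w10; w11]:
  w00 = -1, w01 = -1/2, w10 = 0, w11 = -1/2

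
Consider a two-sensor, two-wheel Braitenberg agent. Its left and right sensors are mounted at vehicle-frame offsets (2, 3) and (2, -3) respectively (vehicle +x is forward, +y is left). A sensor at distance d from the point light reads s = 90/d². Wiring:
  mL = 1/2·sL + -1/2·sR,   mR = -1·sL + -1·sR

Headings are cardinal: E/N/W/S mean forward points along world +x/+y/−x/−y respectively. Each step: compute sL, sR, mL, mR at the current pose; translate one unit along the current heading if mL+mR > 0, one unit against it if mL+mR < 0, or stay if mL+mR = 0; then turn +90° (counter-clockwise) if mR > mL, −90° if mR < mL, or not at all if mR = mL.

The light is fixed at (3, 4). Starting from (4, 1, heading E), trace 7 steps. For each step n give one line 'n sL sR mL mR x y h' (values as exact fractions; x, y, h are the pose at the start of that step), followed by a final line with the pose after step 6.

0 10 2 4 -12 4 1 E
1 45/17 45/17 0 -90/17 3 1 S
2 90/29 18 -216/29 -612/29 3 2 W
3 45/2 45/8 135/16 -225/8 4 2 N
4 10 2 4 -12 4 1 E
5 45/17 45/17 0 -90/17 3 1 S
6 90/29 18 -216/29 -612/29 3 2 W
final 4 2 N

n=0: pose=(4,1,E); sL=10, sR=2; mL=4, mR=-12; mL+mR=-8 → advance -1; mR−mL=-16 → turn -1·90°
n=1: pose=(3,1,S); sL=45/17, sR=45/17; mL=0, mR=-90/17; mL+mR=-90/17 → advance -1; mR−mL=-90/17 → turn -1·90°
n=2: pose=(3,2,W); sL=90/29, sR=18; mL=-216/29, mR=-612/29; mL+mR=-828/29 → advance -1; mR−mL=-396/29 → turn -1·90°
n=3: pose=(4,2,N); sL=45/2, sR=45/8; mL=135/16, mR=-225/8; mL+mR=-315/16 → advance -1; mR−mL=-585/16 → turn -1·90°
n=4: pose=(4,1,E); sL=10, sR=2; mL=4, mR=-12; mL+mR=-8 → advance -1; mR−mL=-16 → turn -1·90°
n=5: pose=(3,1,S); sL=45/17, sR=45/17; mL=0, mR=-90/17; mL+mR=-90/17 → advance -1; mR−mL=-90/17 → turn -1·90°
n=6: pose=(3,2,W); sL=90/29, sR=18; mL=-216/29, mR=-612/29; mL+mR=-828/29 → advance -1; mR−mL=-396/29 → turn -1·90°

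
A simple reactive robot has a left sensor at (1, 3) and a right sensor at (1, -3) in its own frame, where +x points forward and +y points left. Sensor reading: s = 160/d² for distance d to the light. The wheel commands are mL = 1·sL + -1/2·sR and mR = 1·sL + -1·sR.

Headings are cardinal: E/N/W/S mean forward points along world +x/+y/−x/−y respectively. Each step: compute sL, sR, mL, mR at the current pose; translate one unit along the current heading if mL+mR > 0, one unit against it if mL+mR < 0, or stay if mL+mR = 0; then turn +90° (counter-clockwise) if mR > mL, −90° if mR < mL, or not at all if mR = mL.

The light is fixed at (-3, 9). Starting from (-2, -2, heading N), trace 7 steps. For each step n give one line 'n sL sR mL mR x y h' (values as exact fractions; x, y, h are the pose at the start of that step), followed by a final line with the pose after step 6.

n=0: pose=(-2,-2,N); sL=20/13, sR=40/29; mL=320/377, mR=60/377; mL+mR=380/377 → advance +1; mR−mL=-20/29 → turn -1·90°
n=1: pose=(-2,-1,E); sL=160/53, sR=160/173; mL=23440/9169, mR=19200/9169; mL+mR=42640/9169 → advance +1; mR−mL=-80/173 → turn -1·90°
n=2: pose=(-1,-1,S); sL=80/73, sR=80/61; mL=1960/4453, mR=-960/4453; mL+mR=1000/4453 → advance +1; mR−mL=-40/61 → turn -1·90°
n=3: pose=(-1,-2,W); sL=160/197, sR=32/13; mL=-1072/2561, mR=-4224/2561; mL+mR=-5296/2561 → advance -1; mR−mL=-16/13 → turn -1·90°
n=4: pose=(0,-2,N); sL=8/5, sR=20/17; mL=86/85, mR=36/85; mL+mR=122/85 → advance +1; mR−mL=-10/17 → turn -1·90°
n=5: pose=(0,-1,E); sL=32/13, sR=32/37; mL=976/481, mR=768/481; mL+mR=1744/481 → advance +1; mR−mL=-16/37 → turn -1·90°
n=6: pose=(1,-1,S); sL=16/17, sR=80/61; mL=296/1037, mR=-384/1037; mL+mR=-88/1037 → advance -1; mR−mL=-40/61 → turn -1·90°

0 20/13 40/29 320/377 60/377 -2 -2 N
1 160/53 160/173 23440/9169 19200/9169 -2 -1 E
2 80/73 80/61 1960/4453 -960/4453 -1 -1 S
3 160/197 32/13 -1072/2561 -4224/2561 -1 -2 W
4 8/5 20/17 86/85 36/85 0 -2 N
5 32/13 32/37 976/481 768/481 0 -1 E
6 16/17 80/61 296/1037 -384/1037 1 -1 S
final 1 0 W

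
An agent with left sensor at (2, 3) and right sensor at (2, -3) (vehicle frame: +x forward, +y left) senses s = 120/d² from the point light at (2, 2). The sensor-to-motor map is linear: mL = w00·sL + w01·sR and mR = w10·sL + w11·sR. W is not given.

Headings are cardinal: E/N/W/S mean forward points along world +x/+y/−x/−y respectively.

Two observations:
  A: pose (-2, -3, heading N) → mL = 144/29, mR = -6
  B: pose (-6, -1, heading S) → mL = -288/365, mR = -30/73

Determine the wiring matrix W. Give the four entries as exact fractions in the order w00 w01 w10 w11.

obs A: pose=(-2,-3,N) → sL=60/29, sR=12, mL=144/29, mR=-6
obs B: pose=(-6,-1,S) → sL=12/5, sR=60/73, mL=-288/365, mR=-30/73
sensor matrix S = [[60/29, 12], [12/5, 60/73]]; det S = -286848/10585
solve [mL_A; mL_B] = S·[w00; w01] and [mR_A; mR_B] = S·[w10; w11]:
  w00 = -1/2, w01 = 1/2, w10 = 0, w11 = -1/2

-1/2 1/2 0 -1/2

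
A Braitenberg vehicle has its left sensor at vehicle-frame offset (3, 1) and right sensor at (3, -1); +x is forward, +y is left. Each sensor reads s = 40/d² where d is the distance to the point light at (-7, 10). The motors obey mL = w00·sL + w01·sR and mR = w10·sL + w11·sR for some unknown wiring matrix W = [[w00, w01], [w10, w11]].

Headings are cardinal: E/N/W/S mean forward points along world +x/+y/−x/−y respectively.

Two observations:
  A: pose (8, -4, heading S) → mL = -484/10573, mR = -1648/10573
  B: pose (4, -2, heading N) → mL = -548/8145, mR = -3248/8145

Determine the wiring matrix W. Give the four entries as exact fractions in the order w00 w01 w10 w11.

1/2 -1 -1 -1

obs A: pose=(8,-4,S) → sL=8/109, sR=8/97, mL=-484/10573, mR=-1648/10573
obs B: pose=(4,-2,N) → sL=40/181, sR=8/45, mL=-548/8145, mR=-3248/8145
sensor matrix S = [[8/109, 8/97], [40/181, 8/45]]; det S = -445952/86117085
solve [mL_A; mL_B] = S·[w00; w01] and [mR_A; mR_B] = S·[w10; w11]:
  w00 = 1/2, w01 = -1, w10 = -1, w11 = -1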